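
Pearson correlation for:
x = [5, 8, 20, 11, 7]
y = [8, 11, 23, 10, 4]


n=5, Σx=51, Σy=56, Σxy=726, Σx²=659, Σy²=830
r = (5×726 - 51×56)/√((5×659 - 51²)(5×830 - 56²))
= 774/√(694×1014) = 774/√703716 ≈ 774/838.8778 ≈ 0.9227

r ≈ 0.9227


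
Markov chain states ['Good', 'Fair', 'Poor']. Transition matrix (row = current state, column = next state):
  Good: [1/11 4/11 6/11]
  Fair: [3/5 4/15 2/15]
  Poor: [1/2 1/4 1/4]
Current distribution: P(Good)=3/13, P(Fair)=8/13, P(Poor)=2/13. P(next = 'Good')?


P(next=Good) = Σᵢ P(now=i)×P(i→Good)
= 3/13×1/11 + 8/13×3/5 + 2/13×1/2
= 3/143 + 24/65 + 1/13 = 334/715

P = 334/715 ≈ 0.4671


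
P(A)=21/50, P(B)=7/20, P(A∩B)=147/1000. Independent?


P(A)×P(B) = 147/1000
P(A∩B) = 147/1000
Equal ✓ → Independent

Yes, independent


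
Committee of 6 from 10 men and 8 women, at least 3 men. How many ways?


Count by #men:
  3M,3W: C(10,3)×C(8,3)=6720
  4M,2W: C(10,4)×C(8,2)=5880
  5M,1W: C(10,5)×C(8,1)=2016
  6M,0W: C(10,6)×C(8,0)=210
Total = 14826

14826


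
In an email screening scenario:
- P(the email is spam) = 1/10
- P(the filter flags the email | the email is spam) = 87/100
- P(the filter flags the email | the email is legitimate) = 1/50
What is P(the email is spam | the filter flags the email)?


Using Bayes' theorem:
P(A|B) = P(B|A)·P(A) / P(B)

P(the filter flags the email) = 87/100 × 1/10 + 1/50 × 9/10
= 87/1000 + 9/500 = 21/200

P(the email is spam|the filter flags the email) = (87/1000) / (21/200) = 29/35

P(the email is spam|the filter flags the email) = 29/35 ≈ 82.86%


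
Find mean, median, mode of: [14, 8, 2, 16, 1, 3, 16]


Sorted: [1, 2, 3, 8, 14, 16, 16]
Mean = 60/7
Median = 8
Freq: {14: 1, 8: 1, 2: 1, 16: 2, 1: 1, 3: 1}
Mode: [16]

Mean=60/7, Median=8, Mode=16


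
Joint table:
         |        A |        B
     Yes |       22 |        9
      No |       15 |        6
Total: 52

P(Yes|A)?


P(Yes|A) = 22/(22+15) = 22/37

P = 22/37 ≈ 59.46%


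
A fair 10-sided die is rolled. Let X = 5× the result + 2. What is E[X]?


E[die] = (1+10)/2 = 11/2
E[X] = 5×11/2 + 2 = 59/2

E[X] = 59/2


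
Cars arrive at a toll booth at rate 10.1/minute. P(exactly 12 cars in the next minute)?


Poisson(λ=10.1): P(X=12) = e^(-λ)×λ^k/k!
= e^(-10.1) × 10.1^12 / 12!
≈ 4.107955523e-05 × 1.12682503013e+12 / 479001600 ≈ 0.096637

P(X=12) ≈ 0.096637 ≈ 9.66%


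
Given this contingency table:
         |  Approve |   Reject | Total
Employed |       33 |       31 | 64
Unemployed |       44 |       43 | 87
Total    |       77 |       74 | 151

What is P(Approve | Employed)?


P(Approve | Employed) = 33/(33+31) = 33/64

P(Approve|Employed) = 33/64 ≈ 51.56%


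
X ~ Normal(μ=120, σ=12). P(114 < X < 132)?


z₁=(114-120)/12=-0.5, z₂=(132-120)/12=1.0
P = Φ(1.0) - Φ(-0.5) = 0.841345 - 0.308538 = 0.532807 ≈ 0.5328

P(114 < X < 132) ≈ 0.5328


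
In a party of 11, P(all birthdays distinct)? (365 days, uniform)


P(all different) = Π(365-i)/365 for i=0..10
= (365/365)×(364/365)×...×(355/365)
= 0.858859

P ≈ 0.8589 ≈ 85.89%


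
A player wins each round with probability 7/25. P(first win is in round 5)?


Geometric: P(X=5) = (1-p)^(k-1)×p = (18/25)^4×7/25 = 734832/9765625

P(X=5) = 734832/9765625 ≈ 7.52%


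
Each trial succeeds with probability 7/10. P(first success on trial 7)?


Geometric: P(X=7) = (1-p)^(k-1)×p = (3/10)^6×7/10 = 5103/10000000

P(X=7) = 5103/10000000 ≈ 0.05%


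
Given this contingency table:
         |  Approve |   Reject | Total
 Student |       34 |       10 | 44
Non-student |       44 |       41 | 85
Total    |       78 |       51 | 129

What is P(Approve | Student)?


P(Approve | Student) = 34/(34+10) = 34/44 = 17/22

P(Approve|Student) = 17/22 ≈ 77.27%


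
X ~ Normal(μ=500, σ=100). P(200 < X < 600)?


z₁=(200-500)/100=-3.0, z₂=(600-500)/100=1.0
P = Φ(1.0) - Φ(-3.0) = 0.841345 - 0.001350 = 0.839995 ≈ 0.8400

P(200 < X < 600) ≈ 0.8400


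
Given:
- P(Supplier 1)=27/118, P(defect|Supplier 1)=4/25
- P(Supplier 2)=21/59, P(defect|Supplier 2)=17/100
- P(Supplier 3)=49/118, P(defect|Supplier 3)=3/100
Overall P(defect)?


P(B) = Σ P(B|Aᵢ)×P(Aᵢ)
  4/25×27/118 = 54/1475
  17/100×21/59 = 357/5900
  3/100×49/118 = 147/11800
Sum = 1293/11800

P(defect) = 1293/11800 ≈ 10.96%


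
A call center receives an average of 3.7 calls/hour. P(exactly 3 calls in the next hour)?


Poisson(λ=3.7): P(X=3) = e^(-λ)×λ^k/k!
= e^(-3.7) × 3.7^3 / 3!
≈ 0.02472352647 × 50.653 / 6 ≈ 0.208720

P(X=3) ≈ 0.208720 ≈ 20.87%


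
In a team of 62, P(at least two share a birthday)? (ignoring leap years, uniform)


P(all different) = Π(365-i)/365 for i=0..61
= 0.004090
P(match) = 1 - 0.004090 = 0.995910

P ≈ 0.9959 ≈ 99.59%


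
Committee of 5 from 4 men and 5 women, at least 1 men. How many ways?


Count by #men:
  1M,4W: C(4,1)×C(5,4)=20
  2M,3W: C(4,2)×C(5,3)=60
  3M,2W: C(4,3)×C(5,2)=40
  4M,1W: C(4,4)×C(5,1)=5
Total = 125

125


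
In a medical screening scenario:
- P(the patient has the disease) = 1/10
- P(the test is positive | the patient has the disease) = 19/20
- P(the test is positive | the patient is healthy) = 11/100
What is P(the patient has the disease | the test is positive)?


Using Bayes' theorem:
P(A|B) = P(B|A)·P(A) / P(B)

P(the test is positive) = 19/20 × 1/10 + 11/100 × 9/10
= 19/200 + 99/1000 = 97/500

P(the patient has the disease|the test is positive) = (19/200) / (97/500) = 95/194

P(the patient has the disease|the test is positive) = 95/194 ≈ 48.97%


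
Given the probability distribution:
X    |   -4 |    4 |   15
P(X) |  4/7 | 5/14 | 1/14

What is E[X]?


E[X] = Σ x·P(X=x)
= (-4)×(4/7) + (4)×(5/14) + (15)×(1/14)
= 3/14

E[X] = 3/14


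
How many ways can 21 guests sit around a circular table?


Circular arrangements of 21 distinct objects: fix one position to break rotational symmetry.
(n-1)! = 20! = 2432902008176640000

2432902008176640000


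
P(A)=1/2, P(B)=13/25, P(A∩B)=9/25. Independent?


P(A)×P(B) = 13/50
P(A∩B) = 9/25
Not equal → NOT independent

No, not independent


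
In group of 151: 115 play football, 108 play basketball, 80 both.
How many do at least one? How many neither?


|A∪B| = 115+108-80 = 143
Neither = 151-143 = 8

At least one: 143; Neither: 8


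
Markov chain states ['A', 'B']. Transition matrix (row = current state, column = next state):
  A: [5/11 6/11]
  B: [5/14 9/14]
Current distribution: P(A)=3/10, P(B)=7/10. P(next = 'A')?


P(next=A) = Σᵢ P(now=i)×P(i→A)
= 3/10×5/11 + 7/10×5/14
= 3/22 + 1/4 = 17/44

P = 17/44 ≈ 0.3864


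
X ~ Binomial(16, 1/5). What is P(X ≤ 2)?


P(X ≤ 2) = Σ P(X=i) for i=0..2
P(X=0) = 4294967296/152587890625
P(X=1) = 17179869184/152587890625
P(X=2) = 6442450944/30517578125
Sum = 2147483648/6103515625

P(X ≤ 2) = 2147483648/6103515625 ≈ 35.18%


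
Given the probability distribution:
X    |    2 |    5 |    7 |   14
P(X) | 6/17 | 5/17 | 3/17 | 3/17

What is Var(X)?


E[X] = 100/17
E[X²] = 52
Var(X) = E[X²] - (E[X])² = 52 - 10000/289 = 5028/289

Var(X) = 5028/289 ≈ 17.3979


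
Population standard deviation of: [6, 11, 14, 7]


Mean = 38/4 = 19/2
  (6-19/2)²=49/4
  (11-19/2)²=9/4
  (14-19/2)²=81/4
  (7-19/2)²=25/4
Σ(x-μ)² = 41
σ² = 41/4

σ = √(41/4) ≈ 3.2016


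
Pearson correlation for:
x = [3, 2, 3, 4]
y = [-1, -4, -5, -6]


n=4, Σx=12, Σy=-16, Σxy=-50, Σx²=38, Σy²=78
r = (4×(-50) - 12×(-16))/√((4×38 - 12²)(4×78 - (-16)²))
= -8/√(8×56) = -8/√448 ≈ -8/21.1660 ≈ -0.3780

r ≈ -0.3780


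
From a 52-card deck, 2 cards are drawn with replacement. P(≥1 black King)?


P(not a black King) = 50/52 = 25/26
P(none in 2 draws) = (25/26)^2 = 625/676
P(≥1 black King) = 1 - 625/676 = 51/676

P = 51/676 ≈ 7.54%


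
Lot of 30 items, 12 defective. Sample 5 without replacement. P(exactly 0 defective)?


Hypergeometric: C(12,0)×C(18,5)/C(30,5)
= 1×8568/142506 = 68/1131

P(X=0) = 68/1131 ≈ 6.01%


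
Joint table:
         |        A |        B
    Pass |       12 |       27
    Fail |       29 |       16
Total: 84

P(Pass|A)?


P(Pass|A) = 12/(12+29) = 12/41

P = 12/41 ≈ 29.27%


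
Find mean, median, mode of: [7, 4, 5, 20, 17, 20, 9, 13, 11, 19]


Sorted: [4, 5, 7, 9, 11, 13, 17, 19, 20, 20]
Mean = 125/10 = 25/2
Median = 12
Freq: {7: 1, 4: 1, 5: 1, 20: 2, 17: 1, 9: 1, 13: 1, 11: 1, 19: 1}
Mode: [20]

Mean=25/2, Median=12, Mode=20


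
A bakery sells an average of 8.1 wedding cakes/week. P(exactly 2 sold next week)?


Poisson(λ=8.1): P(X=2) = e^(-λ)×λ^k/k!
= e^(-8.1) × 8.1^2 / 2!
≈ 0.0003035391381 × 65.61 / 2 ≈ 0.009958

P(X=2) ≈ 0.009958 ≈ 1.00%


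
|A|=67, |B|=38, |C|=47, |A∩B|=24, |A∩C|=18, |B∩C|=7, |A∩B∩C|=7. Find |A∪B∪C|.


|A∪B∪C| = 67+38+47-24-18-7+7 = 110

|A∪B∪C| = 110


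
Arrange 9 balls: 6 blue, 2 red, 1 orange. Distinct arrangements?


9!/(6!×2!×1!) = 252

252


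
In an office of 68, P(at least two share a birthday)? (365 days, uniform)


P(all different) = Π(365-i)/365 for i=0..67
= 0.001274
P(match) = 1 - 0.001274 = 0.998726

P ≈ 0.9987 ≈ 99.87%


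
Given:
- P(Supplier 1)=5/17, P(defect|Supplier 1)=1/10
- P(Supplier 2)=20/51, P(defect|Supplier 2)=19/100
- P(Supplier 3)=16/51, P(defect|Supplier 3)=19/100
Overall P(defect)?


P(B) = Σ P(B|Aᵢ)×P(Aᵢ)
  1/10×5/17 = 1/34
  19/100×20/51 = 19/255
  19/100×16/51 = 76/1275
Sum = 139/850

P(defect) = 139/850 ≈ 16.35%


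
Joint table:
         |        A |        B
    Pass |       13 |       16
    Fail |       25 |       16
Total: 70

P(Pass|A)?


P(Pass|A) = 13/(13+25) = 13/38

P = 13/38 ≈ 34.21%


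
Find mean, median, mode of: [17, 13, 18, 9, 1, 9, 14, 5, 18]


Sorted: [1, 5, 9, 9, 13, 14, 17, 18, 18]
Mean = 104/9
Median = 13
Freq: {17: 1, 13: 1, 18: 2, 9: 2, 1: 1, 14: 1, 5: 1}
Mode: [9, 18]

Mean=104/9, Median=13, Mode=[9, 18]


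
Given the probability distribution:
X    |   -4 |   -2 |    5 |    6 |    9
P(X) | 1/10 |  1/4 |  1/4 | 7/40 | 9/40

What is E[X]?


E[X] = Σ x·P(X=x)
= (-4)×(1/10) + (-2)×(1/4) + (5)×(1/4) + (6)×(7/40) + (9)×(9/40)
= 137/40

E[X] = 137/40


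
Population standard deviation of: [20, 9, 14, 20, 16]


Mean = 79/5
  (20-79/5)²=441/25
  (9-79/5)²=1156/25
  (14-79/5)²=81/25
  (20-79/5)²=441/25
  (16-79/5)²=1/25
Σ(x-μ)² = 424/5
σ² = (424/5)/5 = 424/25

σ = √(424/25) ≈ 4.1183


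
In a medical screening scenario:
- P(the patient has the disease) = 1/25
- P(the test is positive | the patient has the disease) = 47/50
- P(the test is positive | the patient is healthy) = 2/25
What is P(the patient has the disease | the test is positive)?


Using Bayes' theorem:
P(A|B) = P(B|A)·P(A) / P(B)

P(the test is positive) = 47/50 × 1/25 + 2/25 × 24/25
= 47/1250 + 48/625 = 143/1250

P(the patient has the disease|the test is positive) = (47/1250) / (143/1250) = 47/143

P(the patient has the disease|the test is positive) = 47/143 ≈ 32.87%


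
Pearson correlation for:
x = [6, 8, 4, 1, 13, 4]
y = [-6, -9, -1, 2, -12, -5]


n=6, Σx=36, Σy=-31, Σxy=-286, Σx²=302, Σy²=291
r = (6×(-286) - 36×(-31))/√((6×302 - 36²)(6×291 - (-31)²))
= -600/√(516×785) = -600/√405060 ≈ -600/636.4432 ≈ -0.9427

r ≈ -0.9427


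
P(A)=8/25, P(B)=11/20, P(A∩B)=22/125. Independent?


P(A)×P(B) = 22/125
P(A∩B) = 22/125
Equal ✓ → Independent

Yes, independent


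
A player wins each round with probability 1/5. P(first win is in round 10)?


Geometric: P(X=10) = (1-p)^(k-1)×p = (4/5)^9×1/5 = 262144/9765625

P(X=10) = 262144/9765625 ≈ 2.68%


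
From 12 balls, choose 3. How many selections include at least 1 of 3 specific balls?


Complement: C(12,3) - C(9,3) = 220 - 84 = 136

136


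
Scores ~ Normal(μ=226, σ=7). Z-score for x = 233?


z = (x - μ)/σ = (233 - 226)/7 = 1.0

z = 1.0


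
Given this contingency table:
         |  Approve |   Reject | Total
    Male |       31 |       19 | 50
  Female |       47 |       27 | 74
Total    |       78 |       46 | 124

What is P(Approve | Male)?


P(Approve | Male) = 31/(31+19) = 31/50

P(Approve|Male) = 31/50 ≈ 62.00%


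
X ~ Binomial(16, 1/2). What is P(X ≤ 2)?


P(X ≤ 2) = Σ P(X=i) for i=0..2
P(X=0) = 1/65536
P(X=1) = 1/4096
P(X=2) = 15/8192
Sum = 137/65536

P(X ≤ 2) = 137/65536 ≈ 0.21%


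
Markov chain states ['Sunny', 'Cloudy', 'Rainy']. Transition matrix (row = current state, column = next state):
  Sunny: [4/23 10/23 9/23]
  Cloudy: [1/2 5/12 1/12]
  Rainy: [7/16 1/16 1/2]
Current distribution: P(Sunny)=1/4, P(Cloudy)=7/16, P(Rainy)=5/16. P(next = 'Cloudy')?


P(next=Cloudy) = Σᵢ P(now=i)×P(i→Cloudy)
= 1/4×10/23 + 7/16×5/12 + 5/16×1/16
= 5/46 + 35/192 + 5/256 = 5485/17664

P = 5485/17664 ≈ 0.3105


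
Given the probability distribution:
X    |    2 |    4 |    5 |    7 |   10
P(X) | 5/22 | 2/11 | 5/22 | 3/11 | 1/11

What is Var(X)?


E[X] = 113/22
E[X²] = 703/22
Var(X) = E[X²] - (E[X])² = 703/22 - 12769/484 = 2697/484

Var(X) = 2697/484 ≈ 5.5723


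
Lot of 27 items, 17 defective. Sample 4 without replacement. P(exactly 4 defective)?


Hypergeometric: C(17,4)×C(10,0)/C(27,4)
= 2380×1/17550 = 238/1755

P(X=4) = 238/1755 ≈ 13.56%


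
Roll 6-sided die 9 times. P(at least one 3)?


P(no 3)^9 = (5/6)^9 = 1953125/10077696
P(≥1) = 1 - 1953125/10077696 = 8124571/10077696

P = 8124571/10077696 ≈ 80.62%


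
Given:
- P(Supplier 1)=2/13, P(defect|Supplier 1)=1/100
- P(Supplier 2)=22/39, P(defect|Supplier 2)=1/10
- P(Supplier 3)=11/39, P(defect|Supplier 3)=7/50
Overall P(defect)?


P(B) = Σ P(B|Aᵢ)×P(Aᵢ)
  1/100×2/13 = 1/650
  1/10×22/39 = 11/195
  7/50×11/39 = 77/1950
Sum = 19/195

P(defect) = 19/195 ≈ 9.74%


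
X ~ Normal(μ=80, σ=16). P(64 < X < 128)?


z₁=(64-80)/16=-1.0, z₂=(128-80)/16=3.0
P = Φ(3.0) - Φ(-1.0) = 0.998650 - 0.158655 = 0.839995 ≈ 0.8400

P(64 < X < 128) ≈ 0.8400


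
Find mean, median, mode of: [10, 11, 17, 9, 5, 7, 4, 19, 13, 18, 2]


Sorted: [2, 4, 5, 7, 9, 10, 11, 13, 17, 18, 19]
Mean = 115/11
Median = 10
Freq: {10: 1, 11: 1, 17: 1, 9: 1, 5: 1, 7: 1, 4: 1, 19: 1, 13: 1, 18: 1, 2: 1}
Mode: No mode

Mean=115/11, Median=10, Mode=No mode


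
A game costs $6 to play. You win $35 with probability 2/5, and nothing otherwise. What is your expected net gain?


E[gain] = (35-6)×2/5 + (-6)×3/5
= 58/5 - 18/5 = 8

Expected net gain = $8 ≈ $8.00


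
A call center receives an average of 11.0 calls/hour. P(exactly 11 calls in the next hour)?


Poisson(λ=11.0): P(X=11) = e^(-λ)×λ^k/k!
= e^(-11.0) × 11.0^11 / 11!
≈ 1.670170079e-05 × 285311670611 / 39916800 ≈ 0.119378

P(X=11) ≈ 0.119378 ≈ 11.94%


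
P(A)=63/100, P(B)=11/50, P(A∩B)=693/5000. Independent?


P(A)×P(B) = 693/5000
P(A∩B) = 693/5000
Equal ✓ → Independent

Yes, independent


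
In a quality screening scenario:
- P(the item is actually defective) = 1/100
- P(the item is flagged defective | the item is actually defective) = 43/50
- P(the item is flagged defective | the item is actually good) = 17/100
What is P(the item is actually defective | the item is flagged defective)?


Using Bayes' theorem:
P(A|B) = P(B|A)·P(A) / P(B)

P(the item is flagged defective) = 43/50 × 1/100 + 17/100 × 99/100
= 43/5000 + 1683/10000 = 1769/10000

P(the item is actually defective|the item is flagged defective) = (43/5000) / (1769/10000) = 86/1769

P(the item is actually defective|the item is flagged defective) = 86/1769 ≈ 4.86%


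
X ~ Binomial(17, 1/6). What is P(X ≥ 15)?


P(X ≥ 15) = Σ P(X=i) for i=15..17
P(X=15) = 425/2115832430592
P(X=16) = 85/16926659444736
P(X=17) = 1/16926659444736
Sum = 581/2821109907456

P(X ≥ 15) = 581/2821109907456 ≈ 0.00%


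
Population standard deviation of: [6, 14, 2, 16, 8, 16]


Mean = 62/6 = 31/3
  (6-31/3)²=169/9
  (14-31/3)²=121/9
  (2-31/3)²=625/9
  (16-31/3)²=289/9
  (8-31/3)²=49/9
  (16-31/3)²=289/9
Σ(x-μ)² = 514/3
σ² = (514/3)/6 = 257/9

σ = √(257/9) ≈ 5.3437


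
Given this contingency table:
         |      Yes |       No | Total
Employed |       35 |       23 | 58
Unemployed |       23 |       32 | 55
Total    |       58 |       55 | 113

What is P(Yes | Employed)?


P(Yes | Employed) = 35/(35+23) = 35/58

P(Yes|Employed) = 35/58 ≈ 60.34%


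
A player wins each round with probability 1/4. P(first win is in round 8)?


Geometric: P(X=8) = (1-p)^(k-1)×p = (3/4)^7×1/4 = 2187/65536

P(X=8) = 2187/65536 ≈ 3.34%


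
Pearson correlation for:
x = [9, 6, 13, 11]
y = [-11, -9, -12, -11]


n=4, Σx=39, Σy=-43, Σxy=-430, Σx²=407, Σy²=467
r = (4×(-430) - 39×(-43))/√((4×407 - 39²)(4×467 - (-43)²))
= -43/√(107×19) = -43/√2033 ≈ -43/45.0888 ≈ -0.9537

r ≈ -0.9537


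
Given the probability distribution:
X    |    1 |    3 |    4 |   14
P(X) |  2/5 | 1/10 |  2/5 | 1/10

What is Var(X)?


E[X] = 37/10
E[X²] = 273/10
Var(X) = E[X²] - (E[X])² = 273/10 - 1369/100 = 1361/100

Var(X) = 1361/100 ≈ 13.6100


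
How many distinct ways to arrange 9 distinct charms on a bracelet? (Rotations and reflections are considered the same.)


Free circular arrangements: rotations and reflections both identified.
(n-1)!/2 = 8!/2 = 40320/2 = 20160

20160


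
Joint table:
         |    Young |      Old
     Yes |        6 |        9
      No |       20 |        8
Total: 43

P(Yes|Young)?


P(Yes|Young) = 6/(6+20) = 6/26 = 3/13

P = 3/13 ≈ 23.08%


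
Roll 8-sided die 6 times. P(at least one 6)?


P(no 6)^6 = (7/8)^6 = 117649/262144
P(≥1) = 1 - 117649/262144 = 144495/262144

P = 144495/262144 ≈ 55.12%


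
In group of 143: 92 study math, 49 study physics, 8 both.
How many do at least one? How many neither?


|A∪B| = 92+49-8 = 133
Neither = 143-133 = 10

At least one: 133; Neither: 10


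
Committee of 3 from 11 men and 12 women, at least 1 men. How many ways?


Count by #men:
  1M,2W: C(11,1)×C(12,2)=726
  2M,1W: C(11,2)×C(12,1)=660
  3M,0W: C(11,3)×C(12,0)=165
Total = 1551

1551


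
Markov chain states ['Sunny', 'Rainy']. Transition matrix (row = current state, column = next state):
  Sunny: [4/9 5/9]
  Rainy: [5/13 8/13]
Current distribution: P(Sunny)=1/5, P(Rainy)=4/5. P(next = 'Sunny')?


P(next=Sunny) = Σᵢ P(now=i)×P(i→Sunny)
= 1/5×4/9 + 4/5×5/13
= 4/45 + 4/13 = 232/585

P = 232/585 ≈ 0.3966


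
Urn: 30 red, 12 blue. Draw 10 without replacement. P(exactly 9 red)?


Hypergeometric: C(30,9)×C(12,1)/C(42,10)
= 14307150×12/1471442973 = 400200/3429937

P(X=9) = 400200/3429937 ≈ 11.67%


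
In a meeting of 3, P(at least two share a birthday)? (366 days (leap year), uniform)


P(all different) = Π(366-i)/366 for i=0..2
= 0.991818
P(match) = 1 - 0.991818 = 0.008182

P ≈ 0.0082 ≈ 0.82%


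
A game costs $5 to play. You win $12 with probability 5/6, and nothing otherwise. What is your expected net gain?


E[gain] = (12-5)×5/6 + (-5)×1/6
= 35/6 - 5/6 = 5

Expected net gain = $5 ≈ $5.00


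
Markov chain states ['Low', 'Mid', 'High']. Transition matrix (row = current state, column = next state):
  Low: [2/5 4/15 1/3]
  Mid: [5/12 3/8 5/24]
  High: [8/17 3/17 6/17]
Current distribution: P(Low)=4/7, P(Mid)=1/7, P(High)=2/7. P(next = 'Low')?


P(next=Low) = Σᵢ P(now=i)×P(i→Low)
= 4/7×2/5 + 1/7×5/12 + 2/7×8/17
= 8/35 + 5/84 + 16/119 = 431/1020

P = 431/1020 ≈ 0.4225


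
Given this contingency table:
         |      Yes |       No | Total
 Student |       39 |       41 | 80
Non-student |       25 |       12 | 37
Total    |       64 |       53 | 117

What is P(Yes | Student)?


P(Yes | Student) = 39/(39+41) = 39/80

P(Yes|Student) = 39/80 ≈ 48.75%


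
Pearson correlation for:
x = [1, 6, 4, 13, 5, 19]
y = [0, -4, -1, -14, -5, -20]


n=6, Σx=48, Σy=-44, Σxy=-615, Σx²=608, Σy²=638
r = (6×(-615) - 48×(-44))/√((6×608 - 48²)(6×638 - (-44)²))
= -1578/√(1344×1892) = -1578/√2542848 ≈ -1578/1594.6310 ≈ -0.9896

r ≈ -0.9896


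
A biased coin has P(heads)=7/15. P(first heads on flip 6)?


Geometric: P(X=6) = (1-p)^(k-1)×p = (8/15)^5×7/15 = 229376/11390625

P(X=6) = 229376/11390625 ≈ 2.01%


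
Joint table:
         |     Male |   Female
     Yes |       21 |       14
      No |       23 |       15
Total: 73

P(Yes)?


P(Yes) = (21+14)/73 = 35/73

P(Yes) = 35/73 ≈ 47.95%


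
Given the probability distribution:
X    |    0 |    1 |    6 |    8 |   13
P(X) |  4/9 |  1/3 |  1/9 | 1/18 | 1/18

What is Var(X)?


E[X] = 13/6
E[X²] = 311/18
Var(X) = E[X²] - (E[X])² = 311/18 - 169/36 = 151/12

Var(X) = 151/12 ≈ 12.5833


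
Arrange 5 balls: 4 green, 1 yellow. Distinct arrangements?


5!/(4!×1!) = 5

5


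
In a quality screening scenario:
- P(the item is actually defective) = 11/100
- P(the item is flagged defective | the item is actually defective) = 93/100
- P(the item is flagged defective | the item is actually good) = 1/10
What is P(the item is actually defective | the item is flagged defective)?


Using Bayes' theorem:
P(A|B) = P(B|A)·P(A) / P(B)

P(the item is flagged defective) = 93/100 × 11/100 + 1/10 × 89/100
= 1023/10000 + 89/1000 = 1913/10000

P(the item is actually defective|the item is flagged defective) = (1023/10000) / (1913/10000) = 1023/1913

P(the item is actually defective|the item is flagged defective) = 1023/1913 ≈ 53.48%


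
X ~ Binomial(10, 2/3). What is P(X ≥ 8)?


P(X ≥ 8) = Σ P(X=i) for i=8..10
P(X=8) = 1280/6561
P(X=9) = 5120/59049
P(X=10) = 1024/59049
Sum = 5888/19683

P(X ≥ 8) = 5888/19683 ≈ 29.91%


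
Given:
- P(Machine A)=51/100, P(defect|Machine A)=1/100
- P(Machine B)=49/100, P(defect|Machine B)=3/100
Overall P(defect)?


P(B) = Σ P(B|Aᵢ)×P(Aᵢ)
  1/100×51/100 = 51/10000
  3/100×49/100 = 147/10000
Sum = 99/5000

P(defect) = 99/5000 ≈ 1.98%


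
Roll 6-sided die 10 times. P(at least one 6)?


P(no 6)^10 = (5/6)^10 = 9765625/60466176
P(≥1) = 1 - 9765625/60466176 = 50700551/60466176

P = 50700551/60466176 ≈ 83.85%


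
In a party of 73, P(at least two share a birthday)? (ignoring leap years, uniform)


P(all different) = Π(365-i)/365 for i=0..72
= 0.000439
P(match) = 1 - 0.000439 = 0.999561

P ≈ 0.9996 ≈ 99.96%


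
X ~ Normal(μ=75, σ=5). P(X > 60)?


z = (60-75)/5 = -3.0
P(X > 60) = 1 - P(Z ≤ -3.0) = 1 - 0.0013 = 0.9987

P(X > 60) ≈ 0.9987


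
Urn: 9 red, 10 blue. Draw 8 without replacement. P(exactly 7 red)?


Hypergeometric: C(9,7)×C(10,1)/C(19,8)
= 36×10/75582 = 20/4199

P(X=7) = 20/4199 ≈ 0.48%


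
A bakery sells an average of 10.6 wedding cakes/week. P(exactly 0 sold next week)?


Poisson(λ=10.6): P(X=0) = e^(-λ)×λ^k/k!
= e^(-10.6) × 10.6^0 / 0!
≈ 2.491600973e-05 × 1 / 1 ≈ 0.000025

P(X=0) ≈ 0.000025 ≈ 0.00%


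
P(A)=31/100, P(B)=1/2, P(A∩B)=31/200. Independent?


P(A)×P(B) = 31/200
P(A∩B) = 31/200
Equal ✓ → Independent

Yes, independent


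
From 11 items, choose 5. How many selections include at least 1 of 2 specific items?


Complement: C(11,5) - C(9,5) = 462 - 126 = 336

336


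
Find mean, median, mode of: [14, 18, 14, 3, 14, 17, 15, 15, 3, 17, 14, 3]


Sorted: [3, 3, 3, 14, 14, 14, 14, 15, 15, 17, 17, 18]
Mean = 147/12 = 49/4
Median = 14
Freq: {14: 4, 18: 1, 3: 3, 17: 2, 15: 2}
Mode: [14]

Mean=49/4, Median=14, Mode=14


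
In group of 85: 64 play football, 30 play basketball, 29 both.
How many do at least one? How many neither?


|A∪B| = 64+30-29 = 65
Neither = 85-65 = 20

At least one: 65; Neither: 20


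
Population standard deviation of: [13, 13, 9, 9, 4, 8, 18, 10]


Mean = 84/8 = 21/2
  (13-21/2)²=25/4
  (13-21/2)²=25/4
  (9-21/2)²=9/4
  (9-21/2)²=9/4
  (4-21/2)²=169/4
  (8-21/2)²=25/4
  (18-21/2)²=225/4
  (10-21/2)²=1/4
Σ(x-μ)² = 122
σ² = 122/8 = 61/4

σ = √(61/4) ≈ 3.9051


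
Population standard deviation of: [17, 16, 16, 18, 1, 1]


Mean = 69/6 = 23/2
  (17-23/2)²=121/4
  (16-23/2)²=81/4
  (16-23/2)²=81/4
  (18-23/2)²=169/4
  (1-23/2)²=441/4
  (1-23/2)²=441/4
Σ(x-μ)² = 667/2
σ² = (667/2)/6 = 667/12

σ = √(667/12) ≈ 7.4554


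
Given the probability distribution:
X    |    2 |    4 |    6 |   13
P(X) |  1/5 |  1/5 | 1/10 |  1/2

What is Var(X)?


E[X] = 83/10
E[X²] = 921/10
Var(X) = E[X²] - (E[X])² = 921/10 - 6889/100 = 2321/100

Var(X) = 2321/100 ≈ 23.2100


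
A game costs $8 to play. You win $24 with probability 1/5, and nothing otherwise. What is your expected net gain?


E[gain] = (24-8)×1/5 + (-8)×4/5
= 16/5 - 32/5 = -16/5

Expected net gain = $-16/5 ≈ $-3.20


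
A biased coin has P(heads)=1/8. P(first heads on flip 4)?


Geometric: P(X=4) = (1-p)^(k-1)×p = (7/8)^3×1/8 = 343/4096

P(X=4) = 343/4096 ≈ 8.37%


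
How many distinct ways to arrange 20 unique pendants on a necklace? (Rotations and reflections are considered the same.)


Free circular arrangements: rotations and reflections both identified.
(n-1)!/2 = 19!/2 = 121645100408832000/2 = 60822550204416000

60822550204416000


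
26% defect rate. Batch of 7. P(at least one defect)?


P(all good) = (37/50)^7 = 94931877133/781250000000
P(≥1 defect) = 686318122867/781250000000

P = 686318122867/781250000000 ≈ 87.85%


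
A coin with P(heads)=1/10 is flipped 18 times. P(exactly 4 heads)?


Binomial: P(X=4) = C(18,4)×p^4×(1-p)^14
= 3060 × 1/10000 × 22876792454961/100000000000000 = 3500149245609033/50000000000000000

P(X=4) = 3500149245609033/50000000000000000 ≈ 7.00%


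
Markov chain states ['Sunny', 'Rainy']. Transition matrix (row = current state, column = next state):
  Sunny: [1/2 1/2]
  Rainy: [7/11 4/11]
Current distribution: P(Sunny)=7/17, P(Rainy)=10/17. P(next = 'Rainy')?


P(next=Rainy) = Σᵢ P(now=i)×P(i→Rainy)
= 7/17×1/2 + 10/17×4/11
= 7/34 + 40/187 = 157/374

P = 157/374 ≈ 0.4198


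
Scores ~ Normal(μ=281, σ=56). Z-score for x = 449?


z = (x - μ)/σ = (449 - 281)/56 = 3.0

z = 3.0


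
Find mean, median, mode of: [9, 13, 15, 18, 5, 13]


Sorted: [5, 9, 13, 13, 15, 18]
Mean = 73/6
Median = 13
Freq: {9: 1, 13: 2, 15: 1, 18: 1, 5: 1}
Mode: [13]

Mean=73/6, Median=13, Mode=13


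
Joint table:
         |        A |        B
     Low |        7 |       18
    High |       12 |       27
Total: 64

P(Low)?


P(Low) = (7+18)/64 = 25/64

P(Low) = 25/64 ≈ 39.06%


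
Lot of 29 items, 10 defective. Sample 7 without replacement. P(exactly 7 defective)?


Hypergeometric: C(10,7)×C(19,0)/C(29,7)
= 120×1/1560780 = 2/26013

P(X=7) = 2/26013 ≈ 0.01%


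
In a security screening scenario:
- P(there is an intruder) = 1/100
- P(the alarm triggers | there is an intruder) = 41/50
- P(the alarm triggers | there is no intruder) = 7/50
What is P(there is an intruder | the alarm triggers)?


Using Bayes' theorem:
P(A|B) = P(B|A)·P(A) / P(B)

P(the alarm triggers) = 41/50 × 1/100 + 7/50 × 99/100
= 41/5000 + 693/5000 = 367/2500

P(there is an intruder|the alarm triggers) = (41/5000) / (367/2500) = 41/734

P(there is an intruder|the alarm triggers) = 41/734 ≈ 5.59%


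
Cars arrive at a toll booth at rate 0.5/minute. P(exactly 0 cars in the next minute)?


Poisson(λ=0.5): P(X=0) = e^(-λ)×λ^k/k!
= e^(-0.5) × 0.5^0 / 0!
≈ 0.6065306597 × 1 / 1 ≈ 0.606531

P(X=0) ≈ 0.606531 ≈ 60.65%


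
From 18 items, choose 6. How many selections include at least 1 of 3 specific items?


Complement: C(18,6) - C(15,6) = 18564 - 5005 = 13559

13559


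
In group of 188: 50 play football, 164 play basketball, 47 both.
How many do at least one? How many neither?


|A∪B| = 50+164-47 = 167
Neither = 188-167 = 21

At least one: 167; Neither: 21


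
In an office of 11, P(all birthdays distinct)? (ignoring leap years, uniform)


P(all different) = Π(365-i)/365 for i=0..10
= (365/365)×(364/365)×...×(355/365)
= 0.858859

P ≈ 0.8589 ≈ 85.89%


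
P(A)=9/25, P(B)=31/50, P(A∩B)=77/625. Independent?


P(A)×P(B) = 279/1250
P(A∩B) = 77/625
Not equal → NOT independent

No, not independent


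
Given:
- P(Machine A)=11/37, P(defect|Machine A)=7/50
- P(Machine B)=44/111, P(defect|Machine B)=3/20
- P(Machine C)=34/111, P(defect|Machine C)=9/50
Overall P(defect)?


P(B) = Σ P(B|Aᵢ)×P(Aᵢ)
  7/50×11/37 = 77/1850
  3/20×44/111 = 11/185
  9/50×34/111 = 51/925
Sum = 289/1850

P(defect) = 289/1850 ≈ 15.62%


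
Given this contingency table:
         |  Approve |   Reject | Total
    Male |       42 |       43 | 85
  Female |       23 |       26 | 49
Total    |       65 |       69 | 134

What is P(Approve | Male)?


P(Approve | Male) = 42/(42+43) = 42/85

P(Approve|Male) = 42/85 ≈ 49.41%


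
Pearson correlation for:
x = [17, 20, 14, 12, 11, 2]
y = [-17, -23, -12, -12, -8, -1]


n=6, Σx=76, Σy=-73, Σxy=-1151, Σx²=1154, Σy²=1171
r = (6×(-1151) - 76×(-73))/√((6×1154 - 76²)(6×1171 - (-73)²))
= -1358/√(1148×1697) = -1358/√1948156 ≈ -1358/1395.7636 ≈ -0.9729

r ≈ -0.9729


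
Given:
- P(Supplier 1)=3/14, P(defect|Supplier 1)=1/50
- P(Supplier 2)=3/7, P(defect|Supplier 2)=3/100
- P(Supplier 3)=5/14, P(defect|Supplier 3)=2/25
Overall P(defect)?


P(B) = Σ P(B|Aᵢ)×P(Aᵢ)
  1/50×3/14 = 3/700
  3/100×3/7 = 9/700
  2/25×5/14 = 1/35
Sum = 8/175

P(defect) = 8/175 ≈ 4.57%


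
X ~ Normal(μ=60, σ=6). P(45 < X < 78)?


z₁=(45-60)/6=-2.5, z₂=(78-60)/6=3.0
P = Φ(3.0) - Φ(-2.5) = 0.998650 - 0.006210 = 0.992440 ≈ 0.9924

P(45 < X < 78) ≈ 0.9924


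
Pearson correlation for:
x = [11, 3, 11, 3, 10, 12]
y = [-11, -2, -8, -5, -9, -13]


n=6, Σx=50, Σy=-48, Σxy=-476, Σx²=504, Σy²=464
r = (6×(-476) - 50×(-48))/√((6×504 - 50²)(6×464 - (-48)²))
= -456/√(524×480) = -456/√251520 ≈ -456/501.5177 ≈ -0.9092

r ≈ -0.9092


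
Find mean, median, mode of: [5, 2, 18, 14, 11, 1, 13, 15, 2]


Sorted: [1, 2, 2, 5, 11, 13, 14, 15, 18]
Mean = 81/9 = 9
Median = 11
Freq: {5: 1, 2: 2, 18: 1, 14: 1, 11: 1, 1: 1, 13: 1, 15: 1}
Mode: [2]

Mean=9, Median=11, Mode=2


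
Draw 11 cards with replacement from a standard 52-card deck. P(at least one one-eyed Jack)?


P(not a one-eyed Jack) = 50/52 = 25/26
P(none in 11 draws) = (25/26)^11 = 2384185791015625/3670344486987776
P(≥1 one-eyed Jack) = 1 - 2384185791015625/3670344486987776 = 1286158695972151/3670344486987776

P = 1286158695972151/3670344486987776 ≈ 35.04%


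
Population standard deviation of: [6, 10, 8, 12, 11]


Mean = 47/5
  (6-47/5)²=289/25
  (10-47/5)²=9/25
  (8-47/5)²=49/25
  (12-47/5)²=169/25
  (11-47/5)²=64/25
Σ(x-μ)² = 116/5
σ² = (116/5)/5 = 116/25

σ = √(116/25) ≈ 2.1541


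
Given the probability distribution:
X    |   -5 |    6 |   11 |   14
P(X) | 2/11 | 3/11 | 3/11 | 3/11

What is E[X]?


E[X] = Σ x·P(X=x)
= (-5)×(2/11) + (6)×(3/11) + (11)×(3/11) + (14)×(3/11)
= 83/11

E[X] = 83/11


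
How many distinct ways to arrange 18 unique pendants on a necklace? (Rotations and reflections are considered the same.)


Free circular arrangements: rotations and reflections both identified.
(n-1)!/2 = 17!/2 = 355687428096000/2 = 177843714048000

177843714048000


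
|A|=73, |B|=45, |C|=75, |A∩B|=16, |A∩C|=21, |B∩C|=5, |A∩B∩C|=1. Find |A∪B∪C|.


|A∪B∪C| = 73+45+75-16-21-5+1 = 152

|A∪B∪C| = 152


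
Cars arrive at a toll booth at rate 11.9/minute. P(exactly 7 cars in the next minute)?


Poisson(λ=11.9): P(X=7) = e^(-λ)×λ^k/k!
= e^(-11.9) × 11.9^7 / 7!
≈ 6.790404807e-06 × 33793154.1778 / 5040 ≈ 0.045530

P(X=7) ≈ 0.045530 ≈ 4.55%


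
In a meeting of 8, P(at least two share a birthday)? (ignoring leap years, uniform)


P(all different) = Π(365-i)/365 for i=0..7
= 0.925665
P(match) = 1 - 0.925665 = 0.074335

P ≈ 0.0743 ≈ 7.43%


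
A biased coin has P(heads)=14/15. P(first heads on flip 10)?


Geometric: P(X=10) = (1-p)^(k-1)×p = (1/15)^9×14/15 = 14/576650390625

P(X=10) = 14/576650390625 ≈ 0.00%


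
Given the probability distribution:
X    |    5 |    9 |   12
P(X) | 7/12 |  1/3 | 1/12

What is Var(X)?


E[X] = 83/12
E[X²] = 643/12
Var(X) = E[X²] - (E[X])² = 643/12 - 6889/144 = 827/144

Var(X) = 827/144 ≈ 5.7431


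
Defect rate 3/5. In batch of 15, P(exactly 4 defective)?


Binomial: P(X=4) = C(15,4)×p^4×(1-p)^11
= 1365 × 81/625 × 2048/48828125 = 45287424/6103515625

P(X=4) = 45287424/6103515625 ≈ 0.74%


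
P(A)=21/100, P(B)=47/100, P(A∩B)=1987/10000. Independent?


P(A)×P(B) = 987/10000
P(A∩B) = 1987/10000
Not equal → NOT independent

No, not independent


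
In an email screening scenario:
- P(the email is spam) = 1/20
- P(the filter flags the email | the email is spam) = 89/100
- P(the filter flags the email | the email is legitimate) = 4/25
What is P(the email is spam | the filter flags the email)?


Using Bayes' theorem:
P(A|B) = P(B|A)·P(A) / P(B)

P(the filter flags the email) = 89/100 × 1/20 + 4/25 × 19/20
= 89/2000 + 19/125 = 393/2000

P(the email is spam|the filter flags the email) = (89/2000) / (393/2000) = 89/393

P(the email is spam|the filter flags the email) = 89/393 ≈ 22.65%


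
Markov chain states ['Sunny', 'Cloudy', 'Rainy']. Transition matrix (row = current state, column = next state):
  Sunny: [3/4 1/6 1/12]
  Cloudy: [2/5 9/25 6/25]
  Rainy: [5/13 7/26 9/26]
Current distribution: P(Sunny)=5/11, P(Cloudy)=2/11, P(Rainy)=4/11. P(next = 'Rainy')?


P(next=Rainy) = Σᵢ P(now=i)×P(i→Rainy)
= 5/11×1/12 + 2/11×6/25 + 4/11×9/26
= 5/132 + 12/275 + 18/143 = 8897/42900

P = 8897/42900 ≈ 0.2074


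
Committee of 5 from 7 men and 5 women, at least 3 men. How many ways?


Count by #men:
  3M,2W: C(7,3)×C(5,2)=350
  4M,1W: C(7,4)×C(5,1)=175
  5M,0W: C(7,5)×C(5,0)=21
Total = 546

546


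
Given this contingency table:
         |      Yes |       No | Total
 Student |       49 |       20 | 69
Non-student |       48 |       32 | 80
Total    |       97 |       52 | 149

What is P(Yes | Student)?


P(Yes | Student) = 49/(49+20) = 49/69

P(Yes|Student) = 49/69 ≈ 71.01%


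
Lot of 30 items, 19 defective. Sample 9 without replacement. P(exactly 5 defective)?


Hypergeometric: C(19,5)×C(11,4)/C(30,9)
= 11628×330/14307150 = 11628/43355

P(X=5) = 11628/43355 ≈ 26.82%


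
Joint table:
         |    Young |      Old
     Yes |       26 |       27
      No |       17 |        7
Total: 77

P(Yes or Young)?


P(Yes∨Young) = P(Yes) + P(Young) - P(Yes∧Young)
= (53 + 43 - 26)/77 = 70/77 = 10/11

P = 10/11 ≈ 90.91%


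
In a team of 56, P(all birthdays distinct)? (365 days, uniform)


P(all different) = Π(365-i)/365 for i=0..55
= (365/365)×(364/365)×...×(310/365)
= 0.011668

P ≈ 0.0117 ≈ 1.17%


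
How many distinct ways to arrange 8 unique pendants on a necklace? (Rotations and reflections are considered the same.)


Free circular arrangements: rotations and reflections both identified.
(n-1)!/2 = 7!/2 = 5040/2 = 2520

2520


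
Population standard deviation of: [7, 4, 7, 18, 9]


Mean = 45/5 = 9
  (7-9)²=4
  (4-9)²=25
  (7-9)²=4
  (18-9)²=81
  (9-9)²=0
Σ(x-μ)² = 114
σ² = 114/5

σ = √(114/5) ≈ 4.7749


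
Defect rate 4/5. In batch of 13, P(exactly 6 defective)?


Binomial: P(X=6) = C(13,6)×p^6×(1-p)^7
= 1716 × 4096/15625 × 1/78125 = 7028736/1220703125

P(X=6) = 7028736/1220703125 ≈ 0.58%


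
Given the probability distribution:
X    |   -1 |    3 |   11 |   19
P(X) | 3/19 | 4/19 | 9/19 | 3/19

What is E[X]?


E[X] = Σ x·P(X=x)
= (-1)×(3/19) + (3)×(4/19) + (11)×(9/19) + (19)×(3/19)
= 165/19

E[X] = 165/19


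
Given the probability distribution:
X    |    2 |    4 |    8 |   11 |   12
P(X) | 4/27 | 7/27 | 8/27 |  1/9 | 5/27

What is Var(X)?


E[X] = 193/27
E[X²] = 1723/27
Var(X) = E[X²] - (E[X])² = 1723/27 - 37249/729 = 9272/729

Var(X) = 9272/729 ≈ 12.7188


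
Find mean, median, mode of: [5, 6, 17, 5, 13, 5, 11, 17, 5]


Sorted: [5, 5, 5, 5, 6, 11, 13, 17, 17]
Mean = 84/9 = 28/3
Median = 6
Freq: {5: 4, 6: 1, 17: 2, 13: 1, 11: 1}
Mode: [5]

Mean=28/3, Median=6, Mode=5


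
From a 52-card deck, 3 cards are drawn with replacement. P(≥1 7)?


P(not a 7) = 48/52 = 12/13
P(none in 3 draws) = (12/13)^3 = 1728/2197
P(≥1 7) = 1 - 1728/2197 = 469/2197

P = 469/2197 ≈ 21.35%


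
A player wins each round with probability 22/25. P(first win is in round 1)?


Geometric: P(X=1) = (1-p)^(k-1)×p = (3/25)^0×22/25 = 22/25

P(X=1) = 22/25 ≈ 88.00%


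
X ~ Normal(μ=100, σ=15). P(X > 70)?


z = (70-100)/15 = -2.0
P(X > 70) = 1 - P(Z ≤ -2.0) = 1 - 0.0228 = 0.9772

P(X > 70) ≈ 0.9772


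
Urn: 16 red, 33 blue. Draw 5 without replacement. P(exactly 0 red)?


Hypergeometric: C(16,0)×C(33,5)/C(49,5)
= 1×237336/1906884 = 19778/158907

P(X=0) = 19778/158907 ≈ 12.45%


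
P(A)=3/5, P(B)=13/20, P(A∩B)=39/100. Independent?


P(A)×P(B) = 39/100
P(A∩B) = 39/100
Equal ✓ → Independent

Yes, independent


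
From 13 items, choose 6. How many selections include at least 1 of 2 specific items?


Complement: C(13,6) - C(11,6) = 1716 - 462 = 1254

1254


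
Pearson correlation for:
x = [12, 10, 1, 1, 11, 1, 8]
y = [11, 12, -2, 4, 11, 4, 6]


n=7, Σx=44, Σy=46, Σxy=427, Σx²=432, Σy²=458
r = (7×427 - 44×46)/√((7×432 - 44²)(7×458 - 46²))
= 965/√(1088×1090) = 965/√1185920 ≈ 965/1088.9995 ≈ 0.8861

r ≈ 0.8861


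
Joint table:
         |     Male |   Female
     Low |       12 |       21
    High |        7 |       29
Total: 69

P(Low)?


P(Low) = (12+21)/69 = 33/69 = 11/23

P(Low) = 11/23 ≈ 47.83%


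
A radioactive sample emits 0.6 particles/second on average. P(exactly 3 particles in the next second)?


Poisson(λ=0.6): P(X=3) = e^(-λ)×λ^k/k!
= e^(-0.6) × 0.6^3 / 3!
≈ 0.5488116361 × 0.216 / 6 ≈ 0.019757

P(X=3) ≈ 0.019757 ≈ 1.98%


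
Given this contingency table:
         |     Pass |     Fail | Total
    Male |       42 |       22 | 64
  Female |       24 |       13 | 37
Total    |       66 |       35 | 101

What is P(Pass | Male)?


P(Pass | Male) = 42/(42+22) = 42/64 = 21/32

P(Pass|Male) = 21/32 ≈ 65.62%


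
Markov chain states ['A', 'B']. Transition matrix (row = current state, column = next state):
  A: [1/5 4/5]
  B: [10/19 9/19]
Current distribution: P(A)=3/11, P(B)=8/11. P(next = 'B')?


P(next=B) = Σᵢ P(now=i)×P(i→B)
= 3/11×4/5 + 8/11×9/19
= 12/55 + 72/209 = 588/1045

P = 588/1045 ≈ 0.5627


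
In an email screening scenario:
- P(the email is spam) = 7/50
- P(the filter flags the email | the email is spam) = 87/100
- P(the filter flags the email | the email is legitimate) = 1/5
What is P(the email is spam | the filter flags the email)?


Using Bayes' theorem:
P(A|B) = P(B|A)·P(A) / P(B)

P(the filter flags the email) = 87/100 × 7/50 + 1/5 × 43/50
= 609/5000 + 43/250 = 1469/5000

P(the email is spam|the filter flags the email) = (609/5000) / (1469/5000) = 609/1469

P(the email is spam|the filter flags the email) = 609/1469 ≈ 41.46%


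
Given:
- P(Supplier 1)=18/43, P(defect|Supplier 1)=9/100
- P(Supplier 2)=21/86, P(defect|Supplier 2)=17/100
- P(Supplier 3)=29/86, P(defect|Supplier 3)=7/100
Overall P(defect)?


P(B) = Σ P(B|Aᵢ)×P(Aᵢ)
  9/100×18/43 = 81/2150
  17/100×21/86 = 357/8600
  7/100×29/86 = 203/8600
Sum = 221/2150

P(defect) = 221/2150 ≈ 10.28%


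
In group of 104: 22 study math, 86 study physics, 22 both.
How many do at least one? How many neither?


|A∪B| = 22+86-22 = 86
Neither = 104-86 = 18

At least one: 86; Neither: 18


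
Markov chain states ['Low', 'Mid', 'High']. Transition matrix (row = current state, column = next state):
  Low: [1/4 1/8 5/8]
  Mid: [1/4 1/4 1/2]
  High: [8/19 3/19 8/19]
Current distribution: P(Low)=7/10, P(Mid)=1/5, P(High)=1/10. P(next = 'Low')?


P(next=Low) = Σᵢ P(now=i)×P(i→Low)
= 7/10×1/4 + 1/5×1/4 + 1/10×8/19
= 7/40 + 1/20 + 4/95 = 203/760

P = 203/760 ≈ 0.2671
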